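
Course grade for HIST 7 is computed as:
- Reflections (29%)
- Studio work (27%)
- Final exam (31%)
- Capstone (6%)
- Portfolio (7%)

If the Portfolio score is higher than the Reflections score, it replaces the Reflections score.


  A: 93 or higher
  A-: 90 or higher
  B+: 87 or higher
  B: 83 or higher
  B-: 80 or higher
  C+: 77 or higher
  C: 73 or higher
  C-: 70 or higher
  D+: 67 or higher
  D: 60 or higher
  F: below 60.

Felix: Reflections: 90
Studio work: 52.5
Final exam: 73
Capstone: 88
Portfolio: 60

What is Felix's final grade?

C-

Portfolio (60) ≤ Reflections (90), so Reflections stays at 90.
Weighted total:
  Reflections 90 × 0.29 = 26.1
  Studio work 52.5 × 0.27 = 14.175
  Final exam 73 × 0.31 = 22.63
  Capstone 88 × 0.06 = 5.28
  Portfolio 60 × 0.07 = 4.2
Sum = 72.385
72.385 is ≥ 70 and < 73 → C-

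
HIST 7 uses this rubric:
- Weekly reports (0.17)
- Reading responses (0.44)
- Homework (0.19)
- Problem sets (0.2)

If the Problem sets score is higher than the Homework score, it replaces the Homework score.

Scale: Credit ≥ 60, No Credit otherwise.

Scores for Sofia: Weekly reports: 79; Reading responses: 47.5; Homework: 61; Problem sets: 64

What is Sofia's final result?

Problem sets (64) > Homework (61), so Homework counts as 64.
Weighted total:
  Weekly reports 79 × 0.17 = 13.43
  Reading responses 47.5 × 0.44 = 20.9
  Homework 64 × 0.19 = 12.16
  Problem sets 64 × 0.2 = 12.8
Sum = 59.29
59.29 < 60 → No Credit

No Credit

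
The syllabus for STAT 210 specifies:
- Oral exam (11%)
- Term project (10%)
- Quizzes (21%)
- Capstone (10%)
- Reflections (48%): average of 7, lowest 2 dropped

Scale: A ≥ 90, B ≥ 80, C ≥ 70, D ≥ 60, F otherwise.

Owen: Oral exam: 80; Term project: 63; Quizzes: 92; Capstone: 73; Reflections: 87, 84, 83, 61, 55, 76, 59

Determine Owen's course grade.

C

Reflections: drop 55, 59 → average of remaining 5 = 391/5 = 78.2
Weighted total:
  Oral exam 80 × 0.11 = 8.8
  Term project 63 × 0.1 = 6.3
  Quizzes 92 × 0.21 = 19.32
  Capstone 73 × 0.1 = 7.3
  Reflections 78.2 × 0.48 = 37.536
Sum = 79.256
79.256 is ≥ 70 and < 80 → C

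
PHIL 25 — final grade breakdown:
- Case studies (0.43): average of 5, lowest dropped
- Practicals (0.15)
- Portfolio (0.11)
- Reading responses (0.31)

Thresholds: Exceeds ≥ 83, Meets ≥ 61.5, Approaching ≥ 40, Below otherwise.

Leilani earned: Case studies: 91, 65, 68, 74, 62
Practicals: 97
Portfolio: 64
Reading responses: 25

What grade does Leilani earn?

Approaching

Case studies: drop 62 → average of remaining 4 = 298/4 = 74.5
Weighted total:
  Case studies 74.5 × 0.43 = 32.035
  Practicals 97 × 0.15 = 14.55
  Portfolio 64 × 0.11 = 7.04
  Reading responses 25 × 0.31 = 7.75
Sum = 61.375
61.375 is ≥ 40 and < 61.5 → Approaching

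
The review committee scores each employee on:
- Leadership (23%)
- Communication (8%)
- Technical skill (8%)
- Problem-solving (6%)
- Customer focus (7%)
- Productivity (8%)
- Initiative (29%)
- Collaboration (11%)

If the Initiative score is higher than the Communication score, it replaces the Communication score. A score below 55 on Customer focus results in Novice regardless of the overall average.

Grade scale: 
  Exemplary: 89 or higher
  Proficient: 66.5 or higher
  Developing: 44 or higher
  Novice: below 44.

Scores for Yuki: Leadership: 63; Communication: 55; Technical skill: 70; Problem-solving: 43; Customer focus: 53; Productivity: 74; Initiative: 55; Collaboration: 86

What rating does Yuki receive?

Initiative (55) ≤ Communication (55), so Communication stays at 55.
Customer focus score 53 < 55: minimum not met.
Weighted total:
  Leadership 63 × 0.23 = 14.49
  Communication 55 × 0.08 = 4.4
  Technical skill 70 × 0.08 = 5.6
  Problem-solving 43 × 0.06 = 2.58
  Customer focus 53 × 0.07 = 3.71
  Productivity 74 × 0.08 = 5.92
  Initiative 55 × 0.29 = 15.95
  Collaboration 86 × 0.11 = 9.46
Sum = 62.11
Because the Customer focus minimum was not met, the result is Novice.

Novice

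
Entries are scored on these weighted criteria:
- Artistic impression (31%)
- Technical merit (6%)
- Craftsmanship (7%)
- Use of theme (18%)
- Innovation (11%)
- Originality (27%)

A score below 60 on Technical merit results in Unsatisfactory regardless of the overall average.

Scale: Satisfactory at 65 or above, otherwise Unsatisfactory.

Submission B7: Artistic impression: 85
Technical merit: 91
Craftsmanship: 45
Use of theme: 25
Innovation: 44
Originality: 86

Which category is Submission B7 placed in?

Satisfactory

Technical merit score 91 ≥ 60: minimum met.
Weighted total:
  Artistic impression 85 × 0.31 = 26.35
  Technical merit 91 × 0.06 = 5.46
  Craftsmanship 45 × 0.07 = 3.15
  Use of theme 25 × 0.18 = 4.5
  Innovation 44 × 0.11 = 4.84
  Originality 86 × 0.27 = 23.22
Sum = 67.52
67.52 ≥ 65 → Satisfactory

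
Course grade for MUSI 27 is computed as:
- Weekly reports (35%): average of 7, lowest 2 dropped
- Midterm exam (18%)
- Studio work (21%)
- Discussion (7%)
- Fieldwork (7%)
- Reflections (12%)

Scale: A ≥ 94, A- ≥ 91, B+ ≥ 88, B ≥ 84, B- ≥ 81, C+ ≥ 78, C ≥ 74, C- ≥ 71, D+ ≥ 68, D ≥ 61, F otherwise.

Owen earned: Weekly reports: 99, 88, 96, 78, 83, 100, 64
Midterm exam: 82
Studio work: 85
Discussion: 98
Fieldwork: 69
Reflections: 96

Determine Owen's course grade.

B+

Weekly reports: drop 64, 78 → average of remaining 5 = 466/5 = 93.2
Weighted total:
  Weekly reports 93.2 × 0.35 = 32.62
  Midterm exam 82 × 0.18 = 14.76
  Studio work 85 × 0.21 = 17.85
  Discussion 98 × 0.07 = 6.86
  Fieldwork 69 × 0.07 = 4.83
  Reflections 96 × 0.12 = 11.52
Sum = 88.44
88.44 is ≥ 88 and < 91 → B+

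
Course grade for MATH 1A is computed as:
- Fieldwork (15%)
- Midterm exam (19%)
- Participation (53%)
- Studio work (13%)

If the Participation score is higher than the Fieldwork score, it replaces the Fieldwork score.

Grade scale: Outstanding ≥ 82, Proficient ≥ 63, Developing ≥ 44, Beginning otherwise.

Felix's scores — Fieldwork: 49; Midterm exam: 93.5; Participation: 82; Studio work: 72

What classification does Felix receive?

Participation (82) > Fieldwork (49), so Fieldwork counts as 82.
Weighted total:
  Fieldwork 82 × 0.15 = 12.3
  Midterm exam 93.5 × 0.19 = 17.765
  Participation 82 × 0.53 = 43.46
  Studio work 72 × 0.13 = 9.36
Sum = 82.885
82.885 ≥ 82 → Outstanding

Outstanding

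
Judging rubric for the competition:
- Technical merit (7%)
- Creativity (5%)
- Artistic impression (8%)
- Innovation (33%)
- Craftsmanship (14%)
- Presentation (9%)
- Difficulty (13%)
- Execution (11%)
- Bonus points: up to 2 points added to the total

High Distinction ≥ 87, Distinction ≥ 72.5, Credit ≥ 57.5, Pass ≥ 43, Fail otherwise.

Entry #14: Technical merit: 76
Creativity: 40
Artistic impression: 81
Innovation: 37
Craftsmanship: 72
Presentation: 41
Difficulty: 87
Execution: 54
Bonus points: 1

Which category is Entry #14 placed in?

Credit

Weighted total:
  Technical merit 76 × 0.07 = 5.32
  Creativity 40 × 0.05 = 2
  Artistic impression 81 × 0.08 = 6.48
  Innovation 37 × 0.33 = 12.21
  Craftsmanship 72 × 0.14 = 10.08
  Presentation 41 × 0.09 = 3.69
  Difficulty 87 × 0.13 = 11.31
  Execution 54 × 0.11 = 5.94
Sum = 57.03
Bonus points: 57.03 + 1 = 58.03
58.03 is ≥ 57.5 and < 72.5 → Credit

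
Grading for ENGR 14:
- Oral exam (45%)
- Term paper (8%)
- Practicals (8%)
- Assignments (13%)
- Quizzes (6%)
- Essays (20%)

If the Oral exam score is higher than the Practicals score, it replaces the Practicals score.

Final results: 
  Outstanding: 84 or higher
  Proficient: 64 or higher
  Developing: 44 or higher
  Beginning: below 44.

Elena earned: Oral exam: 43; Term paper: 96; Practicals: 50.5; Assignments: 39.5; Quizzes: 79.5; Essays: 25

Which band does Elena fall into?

Developing

Oral exam (43) ≤ Practicals (50.5), so Practicals stays at 50.5.
Weighted total:
  Oral exam 43 × 0.45 = 19.35
  Term paper 96 × 0.08 = 7.68
  Practicals 50.5 × 0.08 = 4.04
  Assignments 39.5 × 0.13 = 5.135
  Quizzes 79.5 × 0.06 = 4.77
  Essays 25 × 0.2 = 5
Sum = 45.975
45.975 is ≥ 44 and < 64 → Developing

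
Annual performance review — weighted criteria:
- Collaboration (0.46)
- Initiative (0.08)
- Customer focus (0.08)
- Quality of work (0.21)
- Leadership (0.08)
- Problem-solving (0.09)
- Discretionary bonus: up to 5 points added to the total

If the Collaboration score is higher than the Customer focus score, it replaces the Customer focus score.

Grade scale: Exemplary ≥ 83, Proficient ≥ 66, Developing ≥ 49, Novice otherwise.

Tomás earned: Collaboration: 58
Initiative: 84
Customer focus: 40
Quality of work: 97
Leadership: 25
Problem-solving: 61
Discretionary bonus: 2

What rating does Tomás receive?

Proficient

Collaboration (58) > Customer focus (40), so Customer focus counts as 58.
Weighted total:
  Collaboration 58 × 0.46 = 26.68
  Initiative 84 × 0.08 = 6.72
  Customer focus 58 × 0.08 = 4.64
  Quality of work 97 × 0.21 = 20.37
  Leadership 25 × 0.08 = 2
  Problem-solving 61 × 0.09 = 5.49
Sum = 65.9
Discretionary bonus: 65.9 + 2 = 67.9
67.9 is ≥ 66 and < 83 → Proficient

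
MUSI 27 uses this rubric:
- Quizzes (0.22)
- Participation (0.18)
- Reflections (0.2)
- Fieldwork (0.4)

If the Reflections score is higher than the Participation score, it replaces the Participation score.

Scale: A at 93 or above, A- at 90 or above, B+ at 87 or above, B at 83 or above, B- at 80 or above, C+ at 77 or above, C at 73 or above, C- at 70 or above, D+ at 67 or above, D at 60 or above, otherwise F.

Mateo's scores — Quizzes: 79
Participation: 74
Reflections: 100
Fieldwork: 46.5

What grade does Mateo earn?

Reflections (100) > Participation (74), so Participation counts as 100.
Weighted total:
  Quizzes 79 × 0.22 = 17.38
  Participation 100 × 0.18 = 18
  Reflections 100 × 0.2 = 20
  Fieldwork 46.5 × 0.4 = 18.6
Sum = 73.98
73.98 is ≥ 73 and < 77 → C

C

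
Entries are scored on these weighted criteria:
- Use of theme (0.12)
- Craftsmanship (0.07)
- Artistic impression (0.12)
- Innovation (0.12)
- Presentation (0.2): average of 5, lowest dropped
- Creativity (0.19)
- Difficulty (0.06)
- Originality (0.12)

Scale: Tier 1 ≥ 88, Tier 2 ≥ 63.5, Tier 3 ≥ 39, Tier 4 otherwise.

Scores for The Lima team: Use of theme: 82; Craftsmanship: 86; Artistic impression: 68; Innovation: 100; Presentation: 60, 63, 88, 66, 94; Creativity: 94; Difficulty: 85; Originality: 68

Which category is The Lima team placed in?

Tier 2

Presentation: drop 60 → average of remaining 4 = 311/4 = 77.75
Weighted total:
  Use of theme 82 × 0.12 = 9.84
  Craftsmanship 86 × 0.07 = 6.02
  Artistic impression 68 × 0.12 = 8.16
  Innovation 100 × 0.12 = 12
  Presentation 77.75 × 0.2 = 15.55
  Creativity 94 × 0.19 = 17.86
  Difficulty 85 × 0.06 = 5.1
  Originality 68 × 0.12 = 8.16
Sum = 82.69
82.69 is ≥ 63.5 and < 88 → Tier 2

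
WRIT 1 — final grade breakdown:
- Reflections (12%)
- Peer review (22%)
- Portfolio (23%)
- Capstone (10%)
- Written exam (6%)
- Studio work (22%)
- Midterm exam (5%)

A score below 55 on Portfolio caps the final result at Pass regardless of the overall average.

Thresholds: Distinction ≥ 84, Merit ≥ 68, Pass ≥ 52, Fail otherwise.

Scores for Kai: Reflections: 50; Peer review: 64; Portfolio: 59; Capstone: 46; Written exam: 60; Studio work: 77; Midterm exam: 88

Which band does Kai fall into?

Portfolio score 59 ≥ 55: minimum met.
Weighted total:
  Reflections 50 × 0.12 = 6
  Peer review 64 × 0.22 = 14.08
  Portfolio 59 × 0.23 = 13.57
  Capstone 46 × 0.1 = 4.6
  Written exam 60 × 0.06 = 3.6
  Studio work 77 × 0.22 = 16.94
  Midterm exam 88 × 0.05 = 4.4
Sum = 63.19
63.19 is ≥ 52 and < 68 → Pass

Pass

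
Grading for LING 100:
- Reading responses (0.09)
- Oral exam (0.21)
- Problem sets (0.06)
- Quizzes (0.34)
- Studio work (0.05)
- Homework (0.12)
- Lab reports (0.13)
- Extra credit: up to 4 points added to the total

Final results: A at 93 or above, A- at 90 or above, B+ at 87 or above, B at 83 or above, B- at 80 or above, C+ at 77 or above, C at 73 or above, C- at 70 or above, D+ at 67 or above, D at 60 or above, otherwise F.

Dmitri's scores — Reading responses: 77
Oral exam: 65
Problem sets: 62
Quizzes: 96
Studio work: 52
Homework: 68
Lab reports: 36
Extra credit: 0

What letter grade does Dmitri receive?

C-

Weighted total:
  Reading responses 77 × 0.09 = 6.93
  Oral exam 65 × 0.21 = 13.65
  Problem sets 62 × 0.06 = 3.72
  Quizzes 96 × 0.34 = 32.64
  Studio work 52 × 0.05 = 2.6
  Homework 68 × 0.12 = 8.16
  Lab reports 36 × 0.13 = 4.68
Sum = 72.38
Extra credit: 72.38 + 0 = 72.38
72.38 is ≥ 70 and < 73 → C-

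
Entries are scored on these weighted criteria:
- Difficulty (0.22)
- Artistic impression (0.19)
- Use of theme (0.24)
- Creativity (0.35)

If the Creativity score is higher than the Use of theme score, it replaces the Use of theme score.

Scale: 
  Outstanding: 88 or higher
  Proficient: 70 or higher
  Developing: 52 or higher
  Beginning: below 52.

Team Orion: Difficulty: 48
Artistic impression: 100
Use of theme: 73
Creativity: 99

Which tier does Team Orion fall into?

Creativity (99) > Use of theme (73), so Use of theme counts as 99.
Weighted total:
  Difficulty 48 × 0.22 = 10.56
  Artistic impression 100 × 0.19 = 19
  Use of theme 99 × 0.24 = 23.76
  Creativity 99 × 0.35 = 34.65
Sum = 87.97
87.97 is ≥ 70 and < 88 → Proficient

Proficient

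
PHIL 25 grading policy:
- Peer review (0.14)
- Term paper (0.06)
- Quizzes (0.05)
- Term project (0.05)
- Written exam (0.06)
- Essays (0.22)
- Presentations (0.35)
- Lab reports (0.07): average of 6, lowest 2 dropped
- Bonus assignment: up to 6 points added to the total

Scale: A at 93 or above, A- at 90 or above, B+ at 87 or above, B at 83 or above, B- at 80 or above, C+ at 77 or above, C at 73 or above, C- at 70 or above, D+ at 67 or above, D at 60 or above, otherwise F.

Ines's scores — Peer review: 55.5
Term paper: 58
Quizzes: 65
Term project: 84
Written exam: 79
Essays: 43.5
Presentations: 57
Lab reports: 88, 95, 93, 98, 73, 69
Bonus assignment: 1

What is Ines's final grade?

Lab reports: drop 69, 73 → average of remaining 4 = 374/4 = 93.5
Weighted total:
  Peer review 55.5 × 0.14 = 7.77
  Term paper 58 × 0.06 = 3.48
  Quizzes 65 × 0.05 = 3.25
  Term project 84 × 0.05 = 4.2
  Written exam 79 × 0.06 = 4.74
  Essays 43.5 × 0.22 = 9.57
  Presentations 57 × 0.35 = 19.95
  Lab reports 93.5 × 0.07 = 6.545
Sum = 59.505
Bonus assignment: 59.505 + 1 = 60.505
60.505 is ≥ 60 and < 67 → D

D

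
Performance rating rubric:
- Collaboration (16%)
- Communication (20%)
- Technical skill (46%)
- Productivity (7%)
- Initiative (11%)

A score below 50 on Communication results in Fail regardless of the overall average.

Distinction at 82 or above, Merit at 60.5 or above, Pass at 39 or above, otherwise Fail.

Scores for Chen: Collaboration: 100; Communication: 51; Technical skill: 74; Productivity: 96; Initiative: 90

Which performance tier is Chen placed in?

Merit

Communication score 51 ≥ 50: minimum met.
Weighted total:
  Collaboration 100 × 0.16 = 16
  Communication 51 × 0.2 = 10.2
  Technical skill 74 × 0.46 = 34.04
  Productivity 96 × 0.07 = 6.72
  Initiative 90 × 0.11 = 9.9
Sum = 76.86
76.86 is ≥ 60.5 and < 82 → Merit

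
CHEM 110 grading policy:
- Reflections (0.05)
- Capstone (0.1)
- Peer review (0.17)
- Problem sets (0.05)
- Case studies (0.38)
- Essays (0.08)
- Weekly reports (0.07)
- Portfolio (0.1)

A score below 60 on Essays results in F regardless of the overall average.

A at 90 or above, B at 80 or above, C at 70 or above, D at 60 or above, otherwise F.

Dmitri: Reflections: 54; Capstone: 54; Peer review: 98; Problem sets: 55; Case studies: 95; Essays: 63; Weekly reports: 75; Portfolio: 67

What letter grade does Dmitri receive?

B

Essays score 63 ≥ 60: minimum met.
Weighted total:
  Reflections 54 × 0.05 = 2.7
  Capstone 54 × 0.1 = 5.4
  Peer review 98 × 0.17 = 16.66
  Problem sets 55 × 0.05 = 2.75
  Case studies 95 × 0.38 = 36.1
  Essays 63 × 0.08 = 5.04
  Weekly reports 75 × 0.07 = 5.25
  Portfolio 67 × 0.1 = 6.7
Sum = 80.6
80.6 is ≥ 80 and < 90 → B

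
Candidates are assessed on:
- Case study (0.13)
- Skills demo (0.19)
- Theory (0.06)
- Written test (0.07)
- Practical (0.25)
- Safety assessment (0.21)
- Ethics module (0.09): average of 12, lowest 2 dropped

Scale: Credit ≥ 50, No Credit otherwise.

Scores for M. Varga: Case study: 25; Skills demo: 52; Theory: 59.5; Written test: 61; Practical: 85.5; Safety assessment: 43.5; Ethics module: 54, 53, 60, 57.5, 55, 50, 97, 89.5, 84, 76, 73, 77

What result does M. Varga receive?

Credit

Ethics module: drop 50, 53 → average of remaining 10 = 723/10 = 72.3
Weighted total:
  Case study 25 × 0.13 = 3.25
  Skills demo 52 × 0.19 = 9.88
  Theory 59.5 × 0.06 = 3.57
  Written test 61 × 0.07 = 4.27
  Practical 85.5 × 0.25 = 21.375
  Safety assessment 43.5 × 0.21 = 9.135
  Ethics module 72.3 × 0.09 = 6.507
Sum = 57.987
57.987 ≥ 50 → Credit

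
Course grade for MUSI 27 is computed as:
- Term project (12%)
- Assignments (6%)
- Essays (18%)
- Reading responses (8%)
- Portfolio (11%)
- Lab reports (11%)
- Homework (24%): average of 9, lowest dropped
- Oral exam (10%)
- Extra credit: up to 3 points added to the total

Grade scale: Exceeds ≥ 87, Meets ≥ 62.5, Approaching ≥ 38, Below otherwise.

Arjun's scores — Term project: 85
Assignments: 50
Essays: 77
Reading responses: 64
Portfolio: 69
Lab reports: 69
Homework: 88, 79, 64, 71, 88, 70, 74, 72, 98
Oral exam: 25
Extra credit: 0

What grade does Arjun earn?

Homework: drop 64 → average of remaining 8 = 640/8 = 80
Weighted total:
  Term project 85 × 0.12 = 10.2
  Assignments 50 × 0.06 = 3
  Essays 77 × 0.18 = 13.86
  Reading responses 64 × 0.08 = 5.12
  Portfolio 69 × 0.11 = 7.59
  Lab reports 69 × 0.11 = 7.59
  Homework 80 × 0.24 = 19.2
  Oral exam 25 × 0.1 = 2.5
Sum = 69.06
Extra credit: 69.06 + 0 = 69.06
69.06 is ≥ 62.5 and < 87 → Meets

Meets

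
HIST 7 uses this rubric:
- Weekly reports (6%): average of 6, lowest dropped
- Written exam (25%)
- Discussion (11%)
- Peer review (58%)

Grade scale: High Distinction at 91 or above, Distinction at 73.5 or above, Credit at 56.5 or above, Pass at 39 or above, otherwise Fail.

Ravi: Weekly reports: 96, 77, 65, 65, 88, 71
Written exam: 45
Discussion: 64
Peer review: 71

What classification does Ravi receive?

Weekly reports: drop 65 → average of remaining 5 = 397/5 = 79.4
Weighted total:
  Weekly reports 79.4 × 0.06 = 4.764
  Written exam 45 × 0.25 = 11.25
  Discussion 64 × 0.11 = 7.04
  Peer review 71 × 0.58 = 41.18
Sum = 64.234
64.234 is ≥ 56.5 and < 73.5 → Credit

Credit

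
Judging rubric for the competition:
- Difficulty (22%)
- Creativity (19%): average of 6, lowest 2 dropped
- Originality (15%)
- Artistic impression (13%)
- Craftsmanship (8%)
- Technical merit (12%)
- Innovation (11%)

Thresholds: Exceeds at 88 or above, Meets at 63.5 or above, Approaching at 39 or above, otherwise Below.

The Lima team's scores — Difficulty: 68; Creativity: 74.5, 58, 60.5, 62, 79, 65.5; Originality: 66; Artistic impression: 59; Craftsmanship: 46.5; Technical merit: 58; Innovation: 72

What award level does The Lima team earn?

Creativity: drop 58, 60.5 → average of remaining 4 = 281/4 = 70.25
Weighted total:
  Difficulty 68 × 0.22 = 14.96
  Creativity 70.25 × 0.19 = 13.3475
  Originality 66 × 0.15 = 9.9
  Artistic impression 59 × 0.13 = 7.67
  Craftsmanship 46.5 × 0.08 = 3.72
  Technical merit 58 × 0.12 = 6.96
  Innovation 72 × 0.11 = 7.92
Sum = 64.4775
64.4775 is ≥ 63.5 and < 88 → Meets

Meets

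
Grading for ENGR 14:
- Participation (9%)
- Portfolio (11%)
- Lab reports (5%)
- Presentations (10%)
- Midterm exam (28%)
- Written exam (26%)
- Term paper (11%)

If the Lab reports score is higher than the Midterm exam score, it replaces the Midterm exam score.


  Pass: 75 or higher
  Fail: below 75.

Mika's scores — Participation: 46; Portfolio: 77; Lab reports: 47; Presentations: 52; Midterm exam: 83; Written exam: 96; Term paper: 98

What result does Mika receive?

Lab reports (47) ≤ Midterm exam (83), so Midterm exam stays at 83.
Weighted total:
  Participation 46 × 0.09 = 4.14
  Portfolio 77 × 0.11 = 8.47
  Lab reports 47 × 0.05 = 2.35
  Presentations 52 × 0.1 = 5.2
  Midterm exam 83 × 0.28 = 23.24
  Written exam 96 × 0.26 = 24.96
  Term paper 98 × 0.11 = 10.78
Sum = 79.14
79.14 ≥ 75 → Pass

Pass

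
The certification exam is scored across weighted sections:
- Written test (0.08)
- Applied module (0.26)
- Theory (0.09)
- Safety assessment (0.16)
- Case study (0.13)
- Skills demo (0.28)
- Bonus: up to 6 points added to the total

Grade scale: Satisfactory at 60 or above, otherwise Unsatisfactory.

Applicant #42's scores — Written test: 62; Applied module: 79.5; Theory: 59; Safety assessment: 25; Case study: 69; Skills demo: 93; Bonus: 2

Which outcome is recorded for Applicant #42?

Satisfactory

Weighted total:
  Written test 62 × 0.08 = 4.96
  Applied module 79.5 × 0.26 = 20.67
  Theory 59 × 0.09 = 5.31
  Safety assessment 25 × 0.16 = 4
  Case study 69 × 0.13 = 8.97
  Skills demo 93 × 0.28 = 26.04
Sum = 69.95
Bonus: 69.95 + 2 = 71.95
71.95 ≥ 60 → Satisfactory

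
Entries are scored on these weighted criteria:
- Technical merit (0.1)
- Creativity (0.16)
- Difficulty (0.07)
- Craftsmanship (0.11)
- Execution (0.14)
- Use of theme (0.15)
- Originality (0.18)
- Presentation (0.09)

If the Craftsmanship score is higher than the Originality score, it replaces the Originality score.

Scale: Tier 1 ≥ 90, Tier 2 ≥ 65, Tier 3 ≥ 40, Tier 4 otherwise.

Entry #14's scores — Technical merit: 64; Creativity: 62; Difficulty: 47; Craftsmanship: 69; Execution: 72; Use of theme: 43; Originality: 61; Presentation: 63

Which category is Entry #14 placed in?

Craftsmanship (69) > Originality (61), so Originality counts as 69.
Weighted total:
  Technical merit 64 × 0.1 = 6.4
  Creativity 62 × 0.16 = 9.92
  Difficulty 47 × 0.07 = 3.29
  Craftsmanship 69 × 0.11 = 7.59
  Execution 72 × 0.14 = 10.08
  Use of theme 43 × 0.15 = 6.45
  Originality 69 × 0.18 = 12.42
  Presentation 63 × 0.09 = 5.67
Sum = 61.82
61.82 is ≥ 40 and < 65 → Tier 3

Tier 3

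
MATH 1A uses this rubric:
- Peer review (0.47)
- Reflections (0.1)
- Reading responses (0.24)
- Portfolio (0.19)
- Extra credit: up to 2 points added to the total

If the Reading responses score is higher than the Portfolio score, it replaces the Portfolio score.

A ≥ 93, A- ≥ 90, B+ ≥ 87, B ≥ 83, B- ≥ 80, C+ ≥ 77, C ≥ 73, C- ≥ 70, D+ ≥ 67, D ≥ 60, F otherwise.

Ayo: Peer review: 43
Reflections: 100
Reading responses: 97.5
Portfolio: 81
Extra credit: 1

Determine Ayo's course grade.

Reading responses (97.5) > Portfolio (81), so Portfolio counts as 97.5.
Weighted total:
  Peer review 43 × 0.47 = 20.21
  Reflections 100 × 0.1 = 10
  Reading responses 97.5 × 0.24 = 23.4
  Portfolio 97.5 × 0.19 = 18.525
Sum = 72.135
Extra credit: 72.135 + 1 = 73.135
73.135 is ≥ 73 and < 77 → C

C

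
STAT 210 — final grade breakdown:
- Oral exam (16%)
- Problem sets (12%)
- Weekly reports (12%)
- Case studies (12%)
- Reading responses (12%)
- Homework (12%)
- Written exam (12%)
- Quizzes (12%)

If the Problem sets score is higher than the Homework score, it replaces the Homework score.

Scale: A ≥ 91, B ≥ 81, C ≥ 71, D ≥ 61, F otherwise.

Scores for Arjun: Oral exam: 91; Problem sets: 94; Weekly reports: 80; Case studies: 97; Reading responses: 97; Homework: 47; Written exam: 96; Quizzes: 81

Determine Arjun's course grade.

Problem sets (94) > Homework (47), so Homework counts as 94.
Weighted total:
  Oral exam 91 × 0.16 = 14.56
  Problem sets 94 × 0.12 = 11.28
  Weekly reports 80 × 0.12 = 9.6
  Case studies 97 × 0.12 = 11.64
  Reading responses 97 × 0.12 = 11.64
  Homework 94 × 0.12 = 11.28
  Written exam 96 × 0.12 = 11.52
  Quizzes 81 × 0.12 = 9.72
Sum = 91.24
91.24 ≥ 91 → A

A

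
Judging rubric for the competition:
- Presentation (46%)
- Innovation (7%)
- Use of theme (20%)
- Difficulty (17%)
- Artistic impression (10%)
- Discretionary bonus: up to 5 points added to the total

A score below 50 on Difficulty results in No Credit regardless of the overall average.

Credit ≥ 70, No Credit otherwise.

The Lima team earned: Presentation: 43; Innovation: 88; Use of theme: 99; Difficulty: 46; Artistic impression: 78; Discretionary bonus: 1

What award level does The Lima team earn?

Difficulty score 46 < 50: minimum not met.
Weighted total:
  Presentation 43 × 0.46 = 19.78
  Innovation 88 × 0.07 = 6.16
  Use of theme 99 × 0.2 = 19.8
  Difficulty 46 × 0.17 = 7.82
  Artistic impression 78 × 0.1 = 7.8
Sum = 61.36
Discretionary bonus: 61.36 + 1 = 62.36
Because the Difficulty minimum was not met, the result is No Credit.

No Credit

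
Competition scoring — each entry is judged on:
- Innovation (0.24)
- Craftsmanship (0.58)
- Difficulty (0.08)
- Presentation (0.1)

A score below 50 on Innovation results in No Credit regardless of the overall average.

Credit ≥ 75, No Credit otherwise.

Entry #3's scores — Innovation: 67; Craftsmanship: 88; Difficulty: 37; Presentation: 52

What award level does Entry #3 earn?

Credit

Innovation score 67 ≥ 50: minimum met.
Weighted total:
  Innovation 67 × 0.24 = 16.08
  Craftsmanship 88 × 0.58 = 51.04
  Difficulty 37 × 0.08 = 2.96
  Presentation 52 × 0.1 = 5.2
Sum = 75.28
75.28 ≥ 75 → Credit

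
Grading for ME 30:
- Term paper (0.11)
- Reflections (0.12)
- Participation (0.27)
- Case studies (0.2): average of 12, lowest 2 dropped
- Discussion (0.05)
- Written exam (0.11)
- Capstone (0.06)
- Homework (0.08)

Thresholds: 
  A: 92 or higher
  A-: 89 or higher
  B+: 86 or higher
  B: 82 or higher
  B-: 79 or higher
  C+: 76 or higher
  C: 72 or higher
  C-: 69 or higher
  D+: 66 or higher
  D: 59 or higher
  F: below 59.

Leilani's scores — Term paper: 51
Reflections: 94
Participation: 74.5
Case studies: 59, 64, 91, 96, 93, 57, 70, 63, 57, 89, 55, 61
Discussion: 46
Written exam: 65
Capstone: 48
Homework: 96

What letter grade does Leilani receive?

Case studies: drop 55, 57 → average of remaining 10 = 743/10 = 74.3
Weighted total:
  Term paper 51 × 0.11 = 5.61
  Reflections 94 × 0.12 = 11.28
  Participation 74.5 × 0.27 = 20.115
  Case studies 74.3 × 0.2 = 14.86
  Discussion 46 × 0.05 = 2.3
  Written exam 65 × 0.11 = 7.15
  Capstone 48 × 0.06 = 2.88
  Homework 96 × 0.08 = 7.68
Sum = 71.875
71.875 is ≥ 69 and < 72 → C-

C-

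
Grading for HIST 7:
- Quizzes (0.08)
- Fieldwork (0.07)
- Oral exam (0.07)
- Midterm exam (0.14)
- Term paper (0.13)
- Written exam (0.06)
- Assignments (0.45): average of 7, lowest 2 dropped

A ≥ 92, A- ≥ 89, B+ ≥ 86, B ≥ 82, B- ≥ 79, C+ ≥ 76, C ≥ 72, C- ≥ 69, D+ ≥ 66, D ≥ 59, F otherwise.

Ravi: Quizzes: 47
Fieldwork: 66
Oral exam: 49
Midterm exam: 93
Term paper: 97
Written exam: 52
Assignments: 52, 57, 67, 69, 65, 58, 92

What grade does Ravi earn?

Assignments: drop 52, 57 → average of remaining 5 = 351/5 = 70.2
Weighted total:
  Quizzes 47 × 0.08 = 3.76
  Fieldwork 66 × 0.07 = 4.62
  Oral exam 49 × 0.07 = 3.43
  Midterm exam 93 × 0.14 = 13.02
  Term paper 97 × 0.13 = 12.61
  Written exam 52 × 0.06 = 3.12
  Assignments 70.2 × 0.45 = 31.59
Sum = 72.15
72.15 is ≥ 72 and < 76 → C

C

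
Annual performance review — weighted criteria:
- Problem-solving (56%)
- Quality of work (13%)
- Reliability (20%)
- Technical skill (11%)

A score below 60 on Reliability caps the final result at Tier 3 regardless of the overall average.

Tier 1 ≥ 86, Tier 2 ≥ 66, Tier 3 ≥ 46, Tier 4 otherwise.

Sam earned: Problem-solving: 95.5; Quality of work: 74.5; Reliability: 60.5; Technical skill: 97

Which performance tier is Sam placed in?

Tier 2

Reliability score 60.5 ≥ 60: minimum met.
Weighted total:
  Problem-solving 95.5 × 0.56 = 53.48
  Quality of work 74.5 × 0.13 = 9.685
  Reliability 60.5 × 0.2 = 12.1
  Technical skill 97 × 0.11 = 10.67
Sum = 85.935
85.935 is ≥ 66 and < 86 → Tier 2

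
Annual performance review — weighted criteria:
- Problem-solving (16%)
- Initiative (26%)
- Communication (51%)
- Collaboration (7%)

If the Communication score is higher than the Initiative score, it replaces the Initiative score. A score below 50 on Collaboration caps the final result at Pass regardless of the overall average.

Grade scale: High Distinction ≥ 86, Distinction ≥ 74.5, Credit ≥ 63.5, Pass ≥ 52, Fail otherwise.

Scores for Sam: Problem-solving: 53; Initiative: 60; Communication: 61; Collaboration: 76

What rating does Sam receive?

Communication (61) > Initiative (60), so Initiative counts as 61.
Collaboration score 76 ≥ 50: minimum met.
Weighted total:
  Problem-solving 53 × 0.16 = 8.48
  Initiative 61 × 0.26 = 15.86
  Communication 61 × 0.51 = 31.11
  Collaboration 76 × 0.07 = 5.32
Sum = 60.77
60.77 is ≥ 52 and < 63.5 → Pass

Pass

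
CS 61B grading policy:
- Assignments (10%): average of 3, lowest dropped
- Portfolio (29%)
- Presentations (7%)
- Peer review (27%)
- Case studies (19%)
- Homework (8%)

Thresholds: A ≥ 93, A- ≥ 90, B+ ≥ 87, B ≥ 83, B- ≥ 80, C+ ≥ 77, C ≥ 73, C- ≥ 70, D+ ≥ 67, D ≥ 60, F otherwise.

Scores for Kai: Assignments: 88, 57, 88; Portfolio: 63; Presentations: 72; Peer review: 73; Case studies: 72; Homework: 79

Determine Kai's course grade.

Assignments: drop 57 → average of remaining 2 = 176/2 = 88
Weighted total:
  Assignments 88 × 0.1 = 8.8
  Portfolio 63 × 0.29 = 18.27
  Presentations 72 × 0.07 = 5.04
  Peer review 73 × 0.27 = 19.71
  Case studies 72 × 0.19 = 13.68
  Homework 79 × 0.08 = 6.32
Sum = 71.82
71.82 is ≥ 70 and < 73 → C-

C-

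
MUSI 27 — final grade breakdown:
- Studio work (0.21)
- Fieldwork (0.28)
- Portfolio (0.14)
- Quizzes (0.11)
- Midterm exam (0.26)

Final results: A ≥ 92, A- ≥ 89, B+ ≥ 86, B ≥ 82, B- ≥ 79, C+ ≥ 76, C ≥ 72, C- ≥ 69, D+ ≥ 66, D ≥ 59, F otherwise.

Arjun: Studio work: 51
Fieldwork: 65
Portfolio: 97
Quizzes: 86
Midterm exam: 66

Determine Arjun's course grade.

Weighted total:
  Studio work 51 × 0.21 = 10.71
  Fieldwork 65 × 0.28 = 18.2
  Portfolio 97 × 0.14 = 13.58
  Quizzes 86 × 0.11 = 9.46
  Midterm exam 66 × 0.26 = 17.16
Sum = 69.11
69.11 is ≥ 69 and < 72 → C-

C-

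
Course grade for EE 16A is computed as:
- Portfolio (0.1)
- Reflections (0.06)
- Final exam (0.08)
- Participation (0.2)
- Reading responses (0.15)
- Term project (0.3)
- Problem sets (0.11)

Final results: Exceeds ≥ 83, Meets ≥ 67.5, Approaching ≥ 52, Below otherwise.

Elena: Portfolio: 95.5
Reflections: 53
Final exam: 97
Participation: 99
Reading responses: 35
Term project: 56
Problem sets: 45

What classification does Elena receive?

Approaching

Weighted total:
  Portfolio 95.5 × 0.1 = 9.55
  Reflections 53 × 0.06 = 3.18
  Final exam 97 × 0.08 = 7.76
  Participation 99 × 0.2 = 19.8
  Reading responses 35 × 0.15 = 5.25
  Term project 56 × 0.3 = 16.8
  Problem sets 45 × 0.11 = 4.95
Sum = 67.29
67.29 is ≥ 52 and < 67.5 → Approaching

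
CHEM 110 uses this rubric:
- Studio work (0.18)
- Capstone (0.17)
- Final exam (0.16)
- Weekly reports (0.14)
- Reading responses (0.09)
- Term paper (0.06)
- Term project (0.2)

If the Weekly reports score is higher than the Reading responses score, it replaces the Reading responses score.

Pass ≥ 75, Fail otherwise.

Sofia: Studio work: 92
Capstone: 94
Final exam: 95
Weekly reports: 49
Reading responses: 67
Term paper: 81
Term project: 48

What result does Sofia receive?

Pass

Weekly reports (49) ≤ Reading responses (67), so Reading responses stays at 67.
Weighted total:
  Studio work 92 × 0.18 = 16.56
  Capstone 94 × 0.17 = 15.98
  Final exam 95 × 0.16 = 15.2
  Weekly reports 49 × 0.14 = 6.86
  Reading responses 67 × 0.09 = 6.03
  Term paper 81 × 0.06 = 4.86
  Term project 48 × 0.2 = 9.6
Sum = 75.09
75.09 ≥ 75 → Pass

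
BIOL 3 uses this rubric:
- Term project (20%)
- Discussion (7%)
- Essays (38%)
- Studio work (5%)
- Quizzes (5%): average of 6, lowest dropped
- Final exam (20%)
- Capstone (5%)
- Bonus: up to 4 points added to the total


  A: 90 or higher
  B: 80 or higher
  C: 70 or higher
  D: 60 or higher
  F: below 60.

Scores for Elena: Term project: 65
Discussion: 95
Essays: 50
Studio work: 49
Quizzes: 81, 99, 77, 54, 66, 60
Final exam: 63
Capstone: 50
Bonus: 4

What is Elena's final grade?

D

Quizzes: drop 54 → average of remaining 5 = 383/5 = 76.6
Weighted total:
  Term project 65 × 0.2 = 13
  Discussion 95 × 0.07 = 6.65
  Essays 50 × 0.38 = 19
  Studio work 49 × 0.05 = 2.45
  Quizzes 76.6 × 0.05 = 3.83
  Final exam 63 × 0.2 = 12.6
  Capstone 50 × 0.05 = 2.5
Sum = 60.03
Bonus: 60.03 + 4 = 64.03
64.03 is ≥ 60 and < 70 → D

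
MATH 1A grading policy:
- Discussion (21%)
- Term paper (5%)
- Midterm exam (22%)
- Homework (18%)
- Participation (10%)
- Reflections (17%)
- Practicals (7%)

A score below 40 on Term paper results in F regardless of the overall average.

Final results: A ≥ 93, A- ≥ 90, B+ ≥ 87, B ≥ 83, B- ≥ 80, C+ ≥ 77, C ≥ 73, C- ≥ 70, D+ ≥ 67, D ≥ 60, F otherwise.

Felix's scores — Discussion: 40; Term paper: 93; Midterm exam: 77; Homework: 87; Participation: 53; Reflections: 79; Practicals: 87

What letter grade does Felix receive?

C-

Term paper score 93 ≥ 40: minimum met.
Weighted total:
  Discussion 40 × 0.21 = 8.4
  Term paper 93 × 0.05 = 4.65
  Midterm exam 77 × 0.22 = 16.94
  Homework 87 × 0.18 = 15.66
  Participation 53 × 0.1 = 5.3
  Reflections 79 × 0.17 = 13.43
  Practicals 87 × 0.07 = 6.09
Sum = 70.47
70.47 is ≥ 70 and < 73 → C-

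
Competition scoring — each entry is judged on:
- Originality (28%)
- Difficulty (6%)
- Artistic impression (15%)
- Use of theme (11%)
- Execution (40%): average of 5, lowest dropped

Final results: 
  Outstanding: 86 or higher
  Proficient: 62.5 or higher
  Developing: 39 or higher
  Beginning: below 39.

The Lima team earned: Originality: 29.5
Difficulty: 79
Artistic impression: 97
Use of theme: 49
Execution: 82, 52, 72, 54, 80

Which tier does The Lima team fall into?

Execution: drop 52 → average of remaining 4 = 288/4 = 72
Weighted total:
  Originality 29.5 × 0.28 = 8.26
  Difficulty 79 × 0.06 = 4.74
  Artistic impression 97 × 0.15 = 14.55
  Use of theme 49 × 0.11 = 5.39
  Execution 72 × 0.4 = 28.8
Sum = 61.74
61.74 is ≥ 39 and < 62.5 → Developing

Developing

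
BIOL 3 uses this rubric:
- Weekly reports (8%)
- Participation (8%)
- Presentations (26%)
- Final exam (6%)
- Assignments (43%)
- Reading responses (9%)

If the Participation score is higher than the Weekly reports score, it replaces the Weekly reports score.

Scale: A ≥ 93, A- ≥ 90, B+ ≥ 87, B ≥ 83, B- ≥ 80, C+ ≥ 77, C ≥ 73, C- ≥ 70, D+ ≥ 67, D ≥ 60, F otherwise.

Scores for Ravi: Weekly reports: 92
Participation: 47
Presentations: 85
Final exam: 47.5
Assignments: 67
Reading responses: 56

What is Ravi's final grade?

D+

Participation (47) ≤ Weekly reports (92), so Weekly reports stays at 92.
Weighted total:
  Weekly reports 92 × 0.08 = 7.36
  Participation 47 × 0.08 = 3.76
  Presentations 85 × 0.26 = 22.1
  Final exam 47.5 × 0.06 = 2.85
  Assignments 67 × 0.43 = 28.81
  Reading responses 56 × 0.09 = 5.04
Sum = 69.92
69.92 is ≥ 67 and < 70 → D+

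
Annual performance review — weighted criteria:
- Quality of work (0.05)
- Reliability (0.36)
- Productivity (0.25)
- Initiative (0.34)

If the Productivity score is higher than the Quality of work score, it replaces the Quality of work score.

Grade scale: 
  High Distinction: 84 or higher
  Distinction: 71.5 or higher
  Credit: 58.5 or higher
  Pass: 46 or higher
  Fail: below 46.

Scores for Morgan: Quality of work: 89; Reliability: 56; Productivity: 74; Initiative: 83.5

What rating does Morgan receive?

Productivity (74) ≤ Quality of work (89), so Quality of work stays at 89.
Weighted total:
  Quality of work 89 × 0.05 = 4.45
  Reliability 56 × 0.36 = 20.16
  Productivity 74 × 0.25 = 18.5
  Initiative 83.5 × 0.34 = 28.39
Sum = 71.5
71.5 is ≥ 71.5 and < 84 → Distinction

Distinction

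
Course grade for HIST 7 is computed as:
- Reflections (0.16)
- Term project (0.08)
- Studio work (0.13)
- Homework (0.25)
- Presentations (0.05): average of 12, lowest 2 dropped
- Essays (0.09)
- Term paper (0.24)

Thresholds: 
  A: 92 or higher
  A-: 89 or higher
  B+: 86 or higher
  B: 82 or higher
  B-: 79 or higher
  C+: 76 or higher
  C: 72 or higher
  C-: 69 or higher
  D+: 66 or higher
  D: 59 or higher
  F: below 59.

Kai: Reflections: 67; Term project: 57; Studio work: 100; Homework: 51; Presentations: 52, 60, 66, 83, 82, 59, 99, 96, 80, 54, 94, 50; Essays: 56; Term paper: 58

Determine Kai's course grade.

Presentations: drop 50, 52 → average of remaining 10 = 773/10 = 77.3
Weighted total:
  Reflections 67 × 0.16 = 10.72
  Term project 57 × 0.08 = 4.56
  Studio work 100 × 0.13 = 13
  Homework 51 × 0.25 = 12.75
  Presentations 77.3 × 0.05 = 3.865
  Essays 56 × 0.09 = 5.04
  Term paper 58 × 0.24 = 13.92
Sum = 63.855
63.855 is ≥ 59 and < 66 → D

D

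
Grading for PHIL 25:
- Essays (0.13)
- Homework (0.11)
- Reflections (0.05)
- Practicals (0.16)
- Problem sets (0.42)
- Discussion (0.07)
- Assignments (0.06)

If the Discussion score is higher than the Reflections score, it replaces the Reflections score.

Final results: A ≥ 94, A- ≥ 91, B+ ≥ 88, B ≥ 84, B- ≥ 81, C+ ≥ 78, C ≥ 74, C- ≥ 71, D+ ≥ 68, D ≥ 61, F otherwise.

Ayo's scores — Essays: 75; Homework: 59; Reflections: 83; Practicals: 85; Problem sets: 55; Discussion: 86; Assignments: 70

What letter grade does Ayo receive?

D

Discussion (86) > Reflections (83), so Reflections counts as 86.
Weighted total:
  Essays 75 × 0.13 = 9.75
  Homework 59 × 0.11 = 6.49
  Reflections 86 × 0.05 = 4.3
  Practicals 85 × 0.16 = 13.6
  Problem sets 55 × 0.42 = 23.1
  Discussion 86 × 0.07 = 6.02
  Assignments 70 × 0.06 = 4.2
Sum = 67.46
67.46 is ≥ 61 and < 68 → D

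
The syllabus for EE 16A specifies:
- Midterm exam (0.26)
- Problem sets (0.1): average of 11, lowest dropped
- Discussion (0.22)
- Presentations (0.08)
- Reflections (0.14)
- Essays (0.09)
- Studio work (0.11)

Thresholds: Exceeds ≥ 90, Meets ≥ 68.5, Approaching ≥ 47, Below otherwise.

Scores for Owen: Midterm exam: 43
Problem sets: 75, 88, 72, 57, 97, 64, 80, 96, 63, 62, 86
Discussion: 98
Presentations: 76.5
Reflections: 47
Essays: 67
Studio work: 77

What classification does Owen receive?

Problem sets: drop 57 → average of remaining 10 = 783/10 = 78.3
Weighted total:
  Midterm exam 43 × 0.26 = 11.18
  Problem sets 78.3 × 0.1 = 7.83
  Discussion 98 × 0.22 = 21.56
  Presentations 76.5 × 0.08 = 6.12
  Reflections 47 × 0.14 = 6.58
  Essays 67 × 0.09 = 6.03
  Studio work 77 × 0.11 = 8.47
Sum = 67.77
67.77 is ≥ 47 and < 68.5 → Approaching

Approaching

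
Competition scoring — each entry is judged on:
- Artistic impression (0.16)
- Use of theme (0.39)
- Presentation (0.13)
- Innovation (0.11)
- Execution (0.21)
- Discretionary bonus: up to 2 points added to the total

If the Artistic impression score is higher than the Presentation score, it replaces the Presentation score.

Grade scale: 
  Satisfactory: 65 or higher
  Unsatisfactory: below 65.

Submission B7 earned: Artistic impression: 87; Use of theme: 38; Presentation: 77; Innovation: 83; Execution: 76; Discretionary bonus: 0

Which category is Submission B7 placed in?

Satisfactory

Artistic impression (87) > Presentation (77), so Presentation counts as 87.
Weighted total:
  Artistic impression 87 × 0.16 = 13.92
  Use of theme 38 × 0.39 = 14.82
  Presentation 87 × 0.13 = 11.31
  Innovation 83 × 0.11 = 9.13
  Execution 76 × 0.21 = 15.96
Sum = 65.14
Discretionary bonus: 65.14 + 0 = 65.14
65.14 ≥ 65 → Satisfactory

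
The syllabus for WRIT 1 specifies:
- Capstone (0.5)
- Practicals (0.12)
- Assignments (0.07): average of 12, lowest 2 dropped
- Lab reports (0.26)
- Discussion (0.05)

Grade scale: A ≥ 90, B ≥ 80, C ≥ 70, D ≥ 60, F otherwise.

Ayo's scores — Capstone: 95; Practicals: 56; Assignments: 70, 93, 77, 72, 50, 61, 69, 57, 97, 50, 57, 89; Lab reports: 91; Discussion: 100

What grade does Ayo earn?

B

Assignments: drop 50, 50 → average of remaining 10 = 742/10 = 74.2
Weighted total:
  Capstone 95 × 0.5 = 47.5
  Practicals 56 × 0.12 = 6.72
  Assignments 74.2 × 0.07 = 5.194
  Lab reports 91 × 0.26 = 23.66
  Discussion 100 × 0.05 = 5
Sum = 88.074
88.074 is ≥ 80 and < 90 → B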